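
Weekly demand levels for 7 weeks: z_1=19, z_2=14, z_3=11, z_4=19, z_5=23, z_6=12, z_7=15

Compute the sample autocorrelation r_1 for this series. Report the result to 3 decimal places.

-0.123

Mean z̄ = (19 + 14 + 11 + 19 + 23 + 12 + 15)/7 = 16.1429
Deviations from mean: 2.8571, -2.1429, -5.1429, 2.8571, 6.8571, -4.1429, -1.1429
Numerator Σ_{t=1}^{6}(z_t−z̄)(z_{t+1}−z̄) = -13.8776
Denominator Σ(z_t−z̄)² = 112.8571
r_1 = -13.8776 / 112.8571 = -0.123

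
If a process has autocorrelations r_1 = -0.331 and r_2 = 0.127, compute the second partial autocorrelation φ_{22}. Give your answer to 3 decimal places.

0.020

φ_{22} = (r_2 − r_1²) / (1 − r_1²)
r_1² = (-0.331)² = 0.109561
Numerator = 0.127 − 0.1096 = 0.0174; denominator = 1 − 0.1096 = 0.8904
φ_{22} = 0.0174 / 0.8904 = 0.020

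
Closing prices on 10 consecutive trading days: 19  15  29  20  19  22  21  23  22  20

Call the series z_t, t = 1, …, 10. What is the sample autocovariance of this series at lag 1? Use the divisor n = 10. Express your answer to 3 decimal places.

Mean z̄ = (19 + 15 + 29 + 20 + 19 + 22 + 21 + 23 + 22 + 20)/10 = 21.0000
Σ_{t=1}^{9}(z_t−z̄)(z_{t+1}−z̄) = -43.0000
γ_1 = -43.0000 / 10 = -4.300

-4.300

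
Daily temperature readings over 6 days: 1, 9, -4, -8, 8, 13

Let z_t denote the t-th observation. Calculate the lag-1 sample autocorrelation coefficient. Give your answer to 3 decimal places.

Mean z̄ = (1 + 9 − 4 − 8 + 8 + 13)/6 = 3.1667
Deviations from mean: -2.1667, 5.8333, -7.1667, -11.1667, 4.8333, 9.8333
Σ(z_t−z̄)(z_{t+1}−z̄) = (-12.6389) + (-41.8056) + (80.0278) + (-53.9722) + (47.5278) = 19.1389
Denominator Σ(z_t−z̄)² = 334.8333
r_1 = 19.1389 / 334.8333 = 0.057

0.057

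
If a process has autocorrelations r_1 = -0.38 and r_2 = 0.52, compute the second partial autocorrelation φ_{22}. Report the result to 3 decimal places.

φ_{22} = (r_2 − r_1²) / (1 − r_1²)
r_1² = (-0.38)² = 0.1444
Numerator = 0.52 − 0.1444 = 0.3756; denominator = 1 − 0.1444 = 0.8556
φ_{22} = 0.3756 / 0.8556 = 0.439

0.439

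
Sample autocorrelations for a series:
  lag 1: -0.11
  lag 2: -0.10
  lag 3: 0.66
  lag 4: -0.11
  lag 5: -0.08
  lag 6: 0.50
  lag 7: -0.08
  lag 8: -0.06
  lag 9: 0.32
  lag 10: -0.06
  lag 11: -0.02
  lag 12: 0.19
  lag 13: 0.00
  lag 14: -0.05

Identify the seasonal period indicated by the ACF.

The largest autocorrelation is r_3 = 0.66, with weaker echoes at lags 6 (0.50), 9 (0.32) and 12 (0.19); the remaining lags stay at or below 0.00.
The dominant spike at lag 3 indicates a seasonal period of 3.

3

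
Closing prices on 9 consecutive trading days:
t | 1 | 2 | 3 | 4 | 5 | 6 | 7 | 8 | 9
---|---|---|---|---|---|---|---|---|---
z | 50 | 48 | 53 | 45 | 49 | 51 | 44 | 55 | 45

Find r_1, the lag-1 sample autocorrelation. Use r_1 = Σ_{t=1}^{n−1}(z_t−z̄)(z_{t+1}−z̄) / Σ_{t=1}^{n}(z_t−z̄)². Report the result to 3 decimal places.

Mean z̄ = (50 + 48 + 53 + 45 + 49 + 51 + 44 + 55 + 45)/9 = 48.8889
Numerator Σ_{t=1}^{8}(z_t−z̄)(z_{t+1}−z̄) = -84.7901
Denominator Σ(z_t−z̄)² = 114.8889
r_1 = -84.7901 / 114.8889 = -0.738

-0.738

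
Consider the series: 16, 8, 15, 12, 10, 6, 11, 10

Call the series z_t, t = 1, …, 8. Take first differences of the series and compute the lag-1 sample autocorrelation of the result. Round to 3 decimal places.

-0.529

First differences Δz: -8, 7, -3, -2, -4, 5, -1
Mean of differences = -0.8571
Numerator Σ(Δz_t−Δz̄)(Δz_{t+1}−Δz̄) = -86.1633
Denominator Σ(Δz_t−Δz̄)² = 162.8571
r_1(Δz) = -86.1633 / 162.8571 = -0.529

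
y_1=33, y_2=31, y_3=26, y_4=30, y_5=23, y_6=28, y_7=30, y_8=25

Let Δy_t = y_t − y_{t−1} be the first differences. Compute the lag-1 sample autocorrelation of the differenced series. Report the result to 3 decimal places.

First differences Δy: -2, -5, 4, -7, 5, 2, -5
Mean of differences = -1.1429
Numerator Σ(Δy_t−Δȳ)(Δy_{t+1}−Δȳ) = -75.4490
Denominator Σ(Δy_t−Δȳ)² = 138.8571
r_1(Δy) = -75.4490 / 138.8571 = -0.543

-0.543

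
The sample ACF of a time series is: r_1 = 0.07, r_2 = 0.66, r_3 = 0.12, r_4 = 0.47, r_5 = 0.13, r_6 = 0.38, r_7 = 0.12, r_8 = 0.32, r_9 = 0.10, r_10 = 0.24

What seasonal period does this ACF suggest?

The largest autocorrelation is r_2 = 0.66, with weaker echoes at lags 4 (0.47), 6 (0.38), 8 (0.32) and 10 (0.24); the remaining lags stay at or below 0.13.
The dominant spike at lag 2 indicates a seasonal period of 2.

2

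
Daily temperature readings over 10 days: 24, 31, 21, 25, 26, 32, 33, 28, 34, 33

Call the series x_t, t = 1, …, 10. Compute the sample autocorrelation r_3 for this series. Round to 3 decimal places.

0.042

Mean x̄ = (24 + 31 + 21 + 25 + 26 + 32 + 33 + 28 + 34 + 33)/10 = 28.7000
Σ(x_t−x̄)(x_{t+3}−x̄) = (17.3900) + (-6.2100) + (-25.4100) + (-15.9100) + (1.8900) + (17.4900) + (18.4900) = 7.7300
Denominator Σ(x_t−x̄)² = 184.1000
r_3 = 7.7300 / 184.1000 = 0.042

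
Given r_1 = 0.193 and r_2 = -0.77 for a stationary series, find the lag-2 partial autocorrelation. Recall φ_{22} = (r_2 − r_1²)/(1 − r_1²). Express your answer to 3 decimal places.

φ_{22} = (r_2 − r_1²) / (1 − r_1²)
r_1² = (0.193)² = 0.037249
Numerator = -0.77 − 0.0372 = -0.8072; denominator = 1 − 0.0372 = 0.9628
φ_{22} = -0.8072 / 0.9628 = -0.838

-0.838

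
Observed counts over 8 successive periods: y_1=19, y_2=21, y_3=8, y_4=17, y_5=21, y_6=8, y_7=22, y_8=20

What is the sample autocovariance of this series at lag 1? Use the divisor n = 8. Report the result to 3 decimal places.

Mean ȳ = (19 + 21 + 8 + 17 + 21 + 8 + 22 + 20)/8 = 17.0000
Σ_{t=1}^{7}(y_t−ȳ)(y_{t+1}−ȳ) = -94.0000
γ_1 = -94.0000 / 8 = -11.750

-11.750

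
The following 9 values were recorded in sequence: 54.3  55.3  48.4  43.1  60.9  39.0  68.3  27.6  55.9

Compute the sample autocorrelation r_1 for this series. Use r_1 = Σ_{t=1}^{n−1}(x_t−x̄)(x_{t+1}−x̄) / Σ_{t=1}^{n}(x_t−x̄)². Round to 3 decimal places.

Mean x̄ = (54.3 + 55.3 + 48.4 + 43.1 + 60.9 + 39.0 + 68.3 + 27.6 + 55.9)/9 = 50.3111
Numerator Σ_{t=1}^{8}(x_t−x̄)(x_{t+1}−x̄) = -910.9346
Denominator Σ(x_t−x̄)² = 1207.1489
r_1 = -910.9346 / 1207.1489 = -0.755

-0.755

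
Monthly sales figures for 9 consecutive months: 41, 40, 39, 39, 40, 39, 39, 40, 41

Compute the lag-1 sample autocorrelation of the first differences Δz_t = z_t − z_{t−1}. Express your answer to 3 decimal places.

First differences Δz: -1, -1, 0, 1, -1, 0, 1, 1
Mean of differences = 0.0000
Numerator Σ(Δz_t−Δz̄)(Δz_{t+1}−Δz̄) = 1.0000
Denominator Σ(Δz_t−Δz̄)² = 6.0000
r_1(Δz) = 1.0000 / 6.0000 = 0.167

0.167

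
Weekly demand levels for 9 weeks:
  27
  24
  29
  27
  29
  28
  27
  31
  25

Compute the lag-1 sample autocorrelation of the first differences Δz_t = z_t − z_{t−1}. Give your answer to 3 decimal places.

First differences Δz: -3, 5, -2, 2, -1, -1, 4, -6
Mean of differences = -0.2500
Numerator Σ(Δz_t−Δz̄)(Δz_{t+1}−Δz̄) = -56.3125
Denominator Σ(Δz_t−Δz̄)² = 95.5000
r_1(Δz) = -56.3125 / 95.5000 = -0.590

-0.590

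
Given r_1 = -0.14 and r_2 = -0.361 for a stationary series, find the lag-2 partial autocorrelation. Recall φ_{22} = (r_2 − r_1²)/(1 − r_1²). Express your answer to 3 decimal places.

φ_{22} = (r_2 − r_1²) / (1 − r_1²)
r_1² = (-0.14)² = 0.0196
Numerator = -0.361 − 0.0196 = -0.3806; denominator = 1 − 0.0196 = 0.9804
φ_{22} = -0.3806 / 0.9804 = -0.388

-0.388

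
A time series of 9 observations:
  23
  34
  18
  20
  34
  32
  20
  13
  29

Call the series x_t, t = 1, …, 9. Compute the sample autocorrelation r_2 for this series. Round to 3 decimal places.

-0.588

Mean x̄ = (23 + 34 + 18 + 20 + 34 + 32 + 20 + 13 + 29)/9 = 24.7778
Numerator Σ_{t=1}^{7}(x_t−x̄)(x_{t+2}−x̄) = -278.3210
Denominator Σ(x_t−x̄)² = 473.5556
r_2 = -278.3210 / 473.5556 = -0.588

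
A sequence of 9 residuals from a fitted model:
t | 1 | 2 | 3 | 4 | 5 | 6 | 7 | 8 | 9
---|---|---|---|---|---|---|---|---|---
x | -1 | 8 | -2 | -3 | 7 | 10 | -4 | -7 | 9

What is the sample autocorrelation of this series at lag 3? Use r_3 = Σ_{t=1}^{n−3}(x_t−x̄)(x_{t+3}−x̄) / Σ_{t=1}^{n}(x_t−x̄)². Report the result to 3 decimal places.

Mean x̄ = (-1 + 8 − 2 − 3 + 7 + 10 − 4 − 7 + 9)/9 = 1.8889
Numerator Σ_{t=1}^{6}(x_t−x̄)(x_{t+3}−x̄) = 54.8519
Denominator Σ(x_t−x̄)² = 340.8889
r_3 = 54.8519 / 340.8889 = 0.161

0.161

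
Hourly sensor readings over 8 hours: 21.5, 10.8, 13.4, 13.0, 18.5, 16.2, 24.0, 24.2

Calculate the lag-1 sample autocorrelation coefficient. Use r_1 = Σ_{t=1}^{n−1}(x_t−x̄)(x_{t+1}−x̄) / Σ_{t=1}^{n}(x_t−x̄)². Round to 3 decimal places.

Mean x̄ = (21.5 + 10.8 + 13.4 + 13.0 + 18.5 + 16.2 + 24.0 + 24.2)/8 = 17.7000
Σ(x_t−x̄)(x_{t+1}−x̄) = (-26.2200) + (29.6700) + (20.2100) + (-3.7600) + (-1.2000) + (-9.4500) + (40.9500) = 50.2000
Denominator Σ(x_t−x̄)² = 187.4600
r_1 = 50.2000 / 187.4600 = 0.268

0.268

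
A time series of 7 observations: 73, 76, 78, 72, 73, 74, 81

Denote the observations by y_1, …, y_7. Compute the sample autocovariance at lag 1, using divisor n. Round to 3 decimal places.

-0.787

Mean ȳ = (73 + 76 + 78 + 72 + 73 + 74 + 81)/7 = 75.2857
Deviations: -2.2857, 0.7143, 2.7143, -3.2857, -2.2857, -1.2857, 5.7143
Σ_{t=1}^{6}(y_t−ȳ)(y_{t+1}−ȳ) = -5.5102
γ_1 = -5.5102 / 7 = -0.787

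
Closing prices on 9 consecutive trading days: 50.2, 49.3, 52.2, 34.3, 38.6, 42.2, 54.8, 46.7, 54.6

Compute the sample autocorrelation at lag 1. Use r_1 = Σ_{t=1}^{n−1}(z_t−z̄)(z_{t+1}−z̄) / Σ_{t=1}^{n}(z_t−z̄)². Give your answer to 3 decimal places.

0.140

Mean z̄ = (50.2 + 49.3 + 52.2 + 34.3 + 38.6 + 42.2 + 54.8 + 46.7 + 54.6)/9 = 46.9889
Numerator Σ_{t=1}^{8}(z_t−z̄)(z_{t+1}−z̄) = 58.0988
Denominator Σ(z_t−z̄)² = 416.1489
r_1 = 58.0988 / 416.1489 = 0.140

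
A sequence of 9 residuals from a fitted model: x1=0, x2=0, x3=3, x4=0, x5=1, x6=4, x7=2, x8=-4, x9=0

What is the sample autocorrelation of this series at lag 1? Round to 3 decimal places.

Mean x̄ = (0 + 0 + 3 + 0 + 1 + 4 + 2 − 4 + 0)/9 = 0.6667
Numerator Σ_{t=1}^{8}(x_t−x̄)(x_{t+1}−x̄) = -0.4444
Denominator Σ(x_t−x̄)² = 42.0000
r_1 = -0.4444 / 42.0000 = -0.011

-0.011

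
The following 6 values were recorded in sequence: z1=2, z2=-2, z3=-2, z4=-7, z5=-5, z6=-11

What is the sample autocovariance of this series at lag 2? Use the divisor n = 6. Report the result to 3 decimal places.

Mean z̄ = (2 − 2 − 2 − 7 − 5 − 11)/6 = -4.1667
Deviations: 6.1667, 2.1667, 2.1667, -2.8333, -0.8333, -6.8333
Σ_{t=1}^{4}(z_t−z̄)(z_{t+2}−z̄) = 24.7778
γ_2 = 24.7778 / 6 = 4.130

4.130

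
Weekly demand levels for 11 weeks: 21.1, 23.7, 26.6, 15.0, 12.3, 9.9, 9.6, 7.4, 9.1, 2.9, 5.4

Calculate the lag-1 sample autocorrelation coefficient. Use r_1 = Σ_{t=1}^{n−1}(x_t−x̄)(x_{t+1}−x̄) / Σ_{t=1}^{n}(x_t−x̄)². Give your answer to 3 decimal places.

Mean x̄ = (21.1 + 23.7 + 26.6 + 15.0 + 12.3 + 9.9 + 9.6 + 7.4 + 9.1 + 2.9 + 5.4)/11 = 13.0000
Numerator Σ_{t=1}^{10}(x_t−x̄)(x_{t+1}−x̄) = 427.7300
Denominator Σ(x_t−x̄)² = 597.0600
r_1 = 427.7300 / 597.0600 = 0.716

0.716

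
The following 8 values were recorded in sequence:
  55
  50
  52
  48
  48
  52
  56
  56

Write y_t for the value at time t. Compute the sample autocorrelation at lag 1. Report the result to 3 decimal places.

Mean ȳ = (55 + 50 + 52 + 48 + 48 + 52 + 56 + 56)/8 = 52.1250
Deviations from mean: 2.8750, -2.1250, -0.1250, -4.1250, -4.1250, -0.1250, 3.8750, 3.8750
Numerator Σ_{t=1}^{7}(y_t−ȳ)(y_{t+1}−ȳ) = 26.7344
Denominator Σ(y_t−ȳ)² = 76.8750
r_1 = 26.7344 / 76.8750 = 0.348

0.348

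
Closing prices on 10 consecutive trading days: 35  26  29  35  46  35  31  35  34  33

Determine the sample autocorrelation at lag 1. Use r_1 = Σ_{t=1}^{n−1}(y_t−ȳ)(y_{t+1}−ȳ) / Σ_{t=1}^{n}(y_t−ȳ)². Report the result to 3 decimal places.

0.182

Mean ȳ = (35 + 26 + 29 + 35 + 46 + 35 + 31 + 35 + 34 + 33)/10 = 33.9000
Numerator Σ_{t=1}^{9}(y_t−ȳ)(y_{t+1}−ȳ) = 44.8900
Denominator Σ(y_t−ȳ)² = 246.9000
r_1 = 44.8900 / 246.9000 = 0.182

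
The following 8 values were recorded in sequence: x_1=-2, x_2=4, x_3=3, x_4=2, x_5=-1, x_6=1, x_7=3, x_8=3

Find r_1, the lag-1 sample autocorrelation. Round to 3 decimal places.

-0.099

Mean x̄ = (-2 + 4 + 3 + 2 − 1 + 1 + 3 + 3)/8 = 1.6250
Deviations from mean: -3.6250, 2.3750, 1.3750, 0.3750, -2.6250, -0.6250, 1.3750, 1.3750
Numerator Σ_{t=1}^{7}(x_t−x̄)(x_{t+1}−x̄) = -3.1406
Denominator Σ(x_t−x̄)² = 31.8750
r_1 = -3.1406 / 31.8750 = -0.099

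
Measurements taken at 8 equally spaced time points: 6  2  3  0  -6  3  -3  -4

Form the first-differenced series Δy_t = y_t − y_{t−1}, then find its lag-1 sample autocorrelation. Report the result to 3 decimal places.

-0.605

First differences Δy: -4, 1, -3, -6, 9, -6, -1
Mean of differences = -1.4286
Numerator Σ(Δy_t−Δȳ)(Δy_{t+1}−Δȳ) = -100.1837
Denominator Σ(Δy_t−Δȳ)² = 165.7143
r_1(Δy) = -100.1837 / 165.7143 = -0.605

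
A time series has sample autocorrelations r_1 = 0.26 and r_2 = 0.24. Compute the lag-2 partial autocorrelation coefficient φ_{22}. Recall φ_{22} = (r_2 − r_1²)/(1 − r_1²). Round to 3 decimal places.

φ_{22} = (r_2 − r_1²) / (1 − r_1²)
r_1² = (0.26)² = 0.0676
Numerator = 0.24 − 0.0676 = 0.1724; denominator = 1 − 0.0676 = 0.9324
φ_{22} = 0.1724 / 0.9324 = 0.185

0.185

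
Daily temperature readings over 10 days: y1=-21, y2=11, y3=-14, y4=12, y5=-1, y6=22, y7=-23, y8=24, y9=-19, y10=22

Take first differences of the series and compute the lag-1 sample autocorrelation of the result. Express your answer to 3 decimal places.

-0.841

First differences Δy: 32, -25, 26, -13, 23, -45, 47, -43, 41
Mean of differences = 4.7778
Numerator Σ(Δy_t−Δȳ)(Δy_{t+1}−Δȳ) = -8900.4938
Denominator Σ(Δy_t−Δȳ)² = 10581.5556
r_1(Δy) = -8900.4938 / 10581.5556 = -0.841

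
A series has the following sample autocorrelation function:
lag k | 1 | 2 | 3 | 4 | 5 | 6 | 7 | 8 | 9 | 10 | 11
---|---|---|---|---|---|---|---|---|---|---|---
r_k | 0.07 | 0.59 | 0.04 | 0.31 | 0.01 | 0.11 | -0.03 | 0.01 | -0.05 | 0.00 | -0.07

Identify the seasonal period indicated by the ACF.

2

The largest autocorrelation is r_2 = 0.59, with a weaker echo at lag 4 (0.31); the remaining lags stay at or below 0.11.
The dominant spike at lag 2 indicates a seasonal period of 2.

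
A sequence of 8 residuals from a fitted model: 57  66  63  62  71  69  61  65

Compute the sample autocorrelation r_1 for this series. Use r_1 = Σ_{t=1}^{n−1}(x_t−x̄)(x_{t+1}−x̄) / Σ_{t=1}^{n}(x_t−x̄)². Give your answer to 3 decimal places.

-0.092

Mean x̄ = (57 + 66 + 63 + 62 + 71 + 69 + 61 + 65)/8 = 64.2500
Numerator Σ_{t=1}^{7}(x_t−x̄)(x_{t+1}−x̄) = -13.0625
Denominator Σ(x_t−x̄)² = 141.5000
r_1 = -13.0625 / 141.5000 = -0.092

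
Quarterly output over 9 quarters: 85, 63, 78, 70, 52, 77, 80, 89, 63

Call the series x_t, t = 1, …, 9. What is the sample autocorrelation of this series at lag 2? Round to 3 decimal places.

-0.158

Mean x̄ = (85 + 63 + 78 + 70 + 52 + 77 + 80 + 89 + 63)/9 = 73.0000
Σ(x_t−x̄)(x_{t+2}−x̄) = (60.0000) + (30.0000) + (-105.0000) + (-12.0000) + (-147.0000) + (64.0000) + (-70.0000) = -180.0000
Denominator Σ(x_t−x̄)² = 1140.0000
r_2 = -180.0000 / 1140.0000 = -0.158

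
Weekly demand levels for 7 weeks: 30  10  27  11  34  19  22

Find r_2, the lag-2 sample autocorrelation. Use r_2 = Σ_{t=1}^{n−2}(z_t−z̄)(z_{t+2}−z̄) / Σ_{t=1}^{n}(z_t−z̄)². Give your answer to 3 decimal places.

0.524

Mean z̄ = (30 + 10 + 27 + 11 + 34 + 19 + 22)/7 = 21.8571
Deviations from mean: 8.1429, -11.8571, 5.1429, -10.8571, 12.1429, -2.8571, 0.1429
Σ(z_t−z̄)(z_{t+2}−z̄) = (41.8776) + (128.7347) + (62.4490) + (31.0204) + (1.7347) = 265.8163
Denominator Σ(z_t−z̄)² = 506.8571
r_2 = 265.8163 / 506.8571 = 0.524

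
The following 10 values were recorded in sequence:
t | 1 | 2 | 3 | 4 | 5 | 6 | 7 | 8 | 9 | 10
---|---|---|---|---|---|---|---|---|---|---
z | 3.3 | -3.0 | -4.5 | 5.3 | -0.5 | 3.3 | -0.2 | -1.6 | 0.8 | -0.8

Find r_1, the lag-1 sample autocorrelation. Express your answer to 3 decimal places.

-0.323

Mean z̄ = (3.3 − 3.0 − 4.5 + 5.3 − 0.5 + 3.3 − 0.2 − 1.6 + 0.8 − 0.8)/10 = 0.2100
Numerator Σ_{t=1}^{9}(z_t−z̄)(z_{t+1}−z̄) = -26.7701
Denominator Σ(z_t−z̄)² = 82.8090
r_1 = -26.7701 / 82.8090 = -0.323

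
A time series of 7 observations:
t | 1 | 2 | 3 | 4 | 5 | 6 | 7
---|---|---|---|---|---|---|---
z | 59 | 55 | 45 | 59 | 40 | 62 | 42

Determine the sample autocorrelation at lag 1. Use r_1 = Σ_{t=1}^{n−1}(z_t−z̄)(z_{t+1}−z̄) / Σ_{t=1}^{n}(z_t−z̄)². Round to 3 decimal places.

-0.706

Mean z̄ = (59 + 55 + 45 + 59 + 40 + 62 + 42)/7 = 51.7143
Σ(z_t−z̄)(z_{t+1}−z̄) = (23.9388) + (-22.0612) + (-48.9184) + (-85.3469) + (-120.4898) + (-99.9184) = -352.7959
Denominator Σ(z_t−z̄)² = 499.4286
r_1 = -352.7959 / 499.4286 = -0.706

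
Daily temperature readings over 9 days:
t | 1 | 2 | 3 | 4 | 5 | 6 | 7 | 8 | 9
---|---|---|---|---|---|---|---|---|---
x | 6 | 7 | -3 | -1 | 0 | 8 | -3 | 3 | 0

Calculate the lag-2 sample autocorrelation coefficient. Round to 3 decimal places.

-0.124

Mean x̄ = (6 + 7 − 3 − 1 + 0 + 8 − 3 + 3 + 0)/9 = 1.8889
Numerator Σ_{t=1}^{7}(x_t−x̄)(x_{t+2}−x̄) = -18.0247
Denominator Σ(x_t−x̄)² = 144.8889
r_2 = -18.0247 / 144.8889 = -0.124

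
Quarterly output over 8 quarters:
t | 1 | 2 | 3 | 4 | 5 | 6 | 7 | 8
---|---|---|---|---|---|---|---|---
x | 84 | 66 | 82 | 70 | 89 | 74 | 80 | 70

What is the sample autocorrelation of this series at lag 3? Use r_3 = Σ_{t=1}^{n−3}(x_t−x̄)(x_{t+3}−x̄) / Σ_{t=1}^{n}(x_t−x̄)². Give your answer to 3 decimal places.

-0.660

Mean x̄ = (84 + 66 + 82 + 70 + 89 + 74 + 80 + 70)/8 = 76.8750
Deviations from mean: 7.1250, -10.8750, 5.1250, -6.8750, 12.1250, -2.8750, 3.1250, -6.8750
Numerator Σ_{t=1}^{5}(x_t−x̄)(x_{t+3}−x̄) = -300.4219
Denominator Σ(x_t−x̄)² = 454.8750
r_3 = -300.4219 / 454.8750 = -0.660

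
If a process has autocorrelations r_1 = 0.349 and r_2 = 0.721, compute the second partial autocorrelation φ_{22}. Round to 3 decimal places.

φ_{22} = (r_2 − r_1²) / (1 − r_1²)
r_1² = (0.349)² = 0.121801
Numerator = 0.721 − 0.1218 = 0.5992; denominator = 1 − 0.1218 = 0.8782
φ_{22} = 0.5992 / 0.8782 = 0.682

0.682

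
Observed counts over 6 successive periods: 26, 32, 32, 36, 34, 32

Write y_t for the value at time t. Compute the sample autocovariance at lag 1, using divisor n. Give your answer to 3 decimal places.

1.333

Mean ȳ = (26 + 32 + 32 + 36 + 34 + 32)/6 = 32.0000
Σ_{t=1}^{5}(y_t−ȳ)(y_{t+1}−ȳ) = 8.0000
γ_1 = 8.0000 / 6 = 1.333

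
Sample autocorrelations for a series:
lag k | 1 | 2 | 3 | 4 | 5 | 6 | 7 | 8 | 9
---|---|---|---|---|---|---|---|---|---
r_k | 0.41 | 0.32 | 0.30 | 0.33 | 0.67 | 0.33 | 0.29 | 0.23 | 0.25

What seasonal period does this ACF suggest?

The largest autocorrelation is r_5 = 0.67; the remaining lags stay at or below 0.41. The elevated value at lag 1 (0.41), dropping to 0.32 at lag 2, reflects decaying short-term dependence rather than seasonality.
The dominant spike at lag 5 indicates a seasonal period of 5.

5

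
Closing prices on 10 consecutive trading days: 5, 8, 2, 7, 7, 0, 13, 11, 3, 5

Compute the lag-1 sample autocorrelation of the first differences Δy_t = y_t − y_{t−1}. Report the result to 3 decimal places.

First differences Δy: 3, -6, 5, 0, -7, 13, -2, -8, 2
Mean of differences = 0.0000
Numerator Σ(Δy_t−Δȳ)(Δy_{t+1}−Δȳ) = -165.0000
Denominator Σ(Δy_t−Δȳ)² = 360.0000
r_1(Δy) = -165.0000 / 360.0000 = -0.458

-0.458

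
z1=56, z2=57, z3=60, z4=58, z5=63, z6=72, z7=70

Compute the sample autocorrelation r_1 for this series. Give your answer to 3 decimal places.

0.546

Mean z̄ = (56 + 57 + 60 + 58 + 63 + 72 + 70)/7 = 62.2857
Deviations from mean: -6.2857, -5.2857, -2.2857, -4.2857, 0.7143, 9.7143, 7.7143
Numerator Σ_{t=1}^{6}(z_t−z̄)(z_{t+1}−z̄) = 133.9184
Denominator Σ(z_t−z̄)² = 245.4286
r_1 = 133.9184 / 245.4286 = 0.546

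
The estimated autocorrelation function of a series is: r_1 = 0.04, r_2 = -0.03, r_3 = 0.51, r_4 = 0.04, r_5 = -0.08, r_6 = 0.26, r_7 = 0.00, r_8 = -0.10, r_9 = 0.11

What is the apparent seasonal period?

The largest autocorrelation is r_3 = 0.51, with a weaker echo at lag 6 (0.26); the remaining lags stay at or below 0.11.
The dominant spike at lag 3 indicates a seasonal period of 3.

3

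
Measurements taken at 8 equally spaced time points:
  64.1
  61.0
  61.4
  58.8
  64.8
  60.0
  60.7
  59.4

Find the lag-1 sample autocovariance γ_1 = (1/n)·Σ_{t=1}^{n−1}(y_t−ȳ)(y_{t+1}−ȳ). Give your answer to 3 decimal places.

Mean ȳ = (64.1 + 61.0 + 61.4 + 58.8 + 64.8 + 60.0 + 60.7 + 59.4)/8 = 61.2750
Σ_{t=1}^{7}(y_t−ȳ)(y_{t+1}−ȳ) = -12.5281
γ_1 = -12.5281 / 8 = -1.566

-1.566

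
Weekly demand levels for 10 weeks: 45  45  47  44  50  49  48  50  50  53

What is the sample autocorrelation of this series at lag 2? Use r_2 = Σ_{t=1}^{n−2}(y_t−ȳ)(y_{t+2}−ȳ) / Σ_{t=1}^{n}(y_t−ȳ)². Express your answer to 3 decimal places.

Mean ȳ = (45 + 45 + 47 + 44 + 50 + 49 + 48 + 50 + 50 + 53)/10 = 48.1000
Numerator Σ_{t=1}^{8}(y_t−ȳ)(y_{t+2}−ȳ) = 20.9800
Denominator Σ(y_t−ȳ)² = 72.9000
r_2 = 20.9800 / 72.9000 = 0.288

0.288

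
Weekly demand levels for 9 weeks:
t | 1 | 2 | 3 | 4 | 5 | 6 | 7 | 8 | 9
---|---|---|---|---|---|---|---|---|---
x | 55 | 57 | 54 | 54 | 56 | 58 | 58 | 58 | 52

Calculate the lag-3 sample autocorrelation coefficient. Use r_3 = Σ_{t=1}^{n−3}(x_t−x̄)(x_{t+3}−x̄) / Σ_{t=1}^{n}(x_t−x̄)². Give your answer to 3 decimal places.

-0.377

Mean x̄ = (55 + 57 + 54 + 54 + 56 + 58 + 58 + 58 + 52)/9 = 55.7778
Σ(x_t−x̄)(x_{t+3}−x̄) = (1.3827) + (0.2716) + (-3.9506) + (-3.9506) + (0.4938) + (-8.3951) = -14.1481
Denominator Σ(x_t−x̄)² = 37.5556
r_3 = -14.1481 / 37.5556 = -0.377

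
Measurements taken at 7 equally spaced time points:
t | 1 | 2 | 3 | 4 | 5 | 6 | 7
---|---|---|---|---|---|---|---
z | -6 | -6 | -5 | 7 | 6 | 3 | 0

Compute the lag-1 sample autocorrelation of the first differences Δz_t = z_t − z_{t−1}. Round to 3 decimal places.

0.013

First differences Δz: 0, 1, 12, -1, -3, -3
Mean of differences = 1.0000
Numerator Σ(Δz_t−Δz̄)(Δz_{t+1}−Δz̄) = 2.0000
Denominator Σ(Δz_t−Δz̄)² = 158.0000
r_1(Δz) = 2.0000 / 158.0000 = 0.013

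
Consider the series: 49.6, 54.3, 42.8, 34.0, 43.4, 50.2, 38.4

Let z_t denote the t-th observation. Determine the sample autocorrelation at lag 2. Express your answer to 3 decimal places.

-0.525

Mean z̄ = (49.6 + 54.3 + 42.8 + 34.0 + 43.4 + 50.2 + 38.4)/7 = 44.6714
Deviations from mean: 4.9286, 9.6286, -1.8714, -10.6714, -1.2714, 5.5286, -6.2714
Σ(z_t−z̄)(z_{t+2}−z̄) = (-9.2235) + (-102.7506) + (2.3794) + (-58.9978) + (7.9737) = -160.6188
Denominator Σ(z_t−z̄)² = 305.8943
r_2 = -160.6188 / 305.8943 = -0.525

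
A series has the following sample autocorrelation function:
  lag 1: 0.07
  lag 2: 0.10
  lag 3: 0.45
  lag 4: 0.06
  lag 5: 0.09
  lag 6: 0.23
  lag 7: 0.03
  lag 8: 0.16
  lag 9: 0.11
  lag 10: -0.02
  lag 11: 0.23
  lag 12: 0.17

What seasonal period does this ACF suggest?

3

The largest autocorrelation is r_3 = 0.45; the remaining lags stay at or below 0.23.
The dominant spike at lag 3 indicates a seasonal period of 3.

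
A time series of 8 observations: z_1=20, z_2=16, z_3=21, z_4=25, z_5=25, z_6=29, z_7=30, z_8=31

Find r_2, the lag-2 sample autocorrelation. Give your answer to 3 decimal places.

Mean z̄ = (20 + 16 + 21 + 25 + 25 + 29 + 30 + 31)/8 = 24.6250
Σ(z_t−z̄)(z_{t+2}−z̄) = (16.7656) + (-3.2344) + (-1.3594) + (1.6406) + (2.0156) + (27.8906) = 43.7188
Denominator Σ(z_t−z̄)² = 197.8750
r_2 = 43.7188 / 197.8750 = 0.221

0.221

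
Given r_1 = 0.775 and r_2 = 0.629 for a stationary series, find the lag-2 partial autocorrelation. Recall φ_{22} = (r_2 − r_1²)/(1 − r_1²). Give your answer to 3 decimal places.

0.071

φ_{22} = (r_2 − r_1²) / (1 − r_1²)
r_1² = (0.775)² = 0.600625
Numerator = 0.629 − 0.6006 = 0.0284; denominator = 1 − 0.6006 = 0.3994
φ_{22} = 0.0284 / 0.3994 = 0.071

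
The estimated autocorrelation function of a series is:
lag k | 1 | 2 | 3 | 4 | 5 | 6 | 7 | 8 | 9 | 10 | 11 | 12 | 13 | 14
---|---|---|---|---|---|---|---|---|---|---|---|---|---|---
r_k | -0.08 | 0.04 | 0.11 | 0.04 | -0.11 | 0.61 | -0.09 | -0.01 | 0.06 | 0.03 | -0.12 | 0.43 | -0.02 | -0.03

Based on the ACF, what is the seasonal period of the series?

6

The largest autocorrelation is r_6 = 0.61, with a weaker echo at lag 12 (0.43); the remaining lags stay at or below 0.11.
The dominant spike at lag 6 indicates a seasonal period of 6.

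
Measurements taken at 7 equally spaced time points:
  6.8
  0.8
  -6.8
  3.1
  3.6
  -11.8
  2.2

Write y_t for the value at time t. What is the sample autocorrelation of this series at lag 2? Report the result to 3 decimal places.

-0.375

Mean ȳ = (6.8 + 0.8 − 6.8 + 3.1 + 3.6 − 11.8 + 2.2)/7 = -0.3000
Deviations from mean: 7.1000, 1.1000, -6.5000, 3.4000, 3.9000, -11.5000, 2.5000
Σ(y_t−ȳ)(y_{t+2}−ȳ) = (-46.1500) + (3.7400) + (-25.3500) + (-39.1000) + (9.7500) = -97.1100
Denominator Σ(y_t−ȳ)² = 259.1400
r_2 = -97.1100 / 259.1400 = -0.375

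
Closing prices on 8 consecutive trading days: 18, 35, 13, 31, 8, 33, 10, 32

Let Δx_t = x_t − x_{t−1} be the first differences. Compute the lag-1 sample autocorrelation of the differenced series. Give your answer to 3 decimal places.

First differences Δx: 17, -22, 18, -23, 25, -23, 22
Mean of differences = 2.0000
Numerator Σ(Δx_t−Δx̄)(Δx_{t+1}−Δx̄) = -2794.0000
Denominator Σ(Δx_t−Δx̄)² = 3236.0000
r_1(Δx) = -2794.0000 / 3236.0000 = -0.863

-0.863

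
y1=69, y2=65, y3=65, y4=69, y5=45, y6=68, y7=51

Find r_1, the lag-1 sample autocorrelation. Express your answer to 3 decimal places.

-0.419

Mean ȳ = (69 + 65 + 65 + 69 + 45 + 68 + 51)/7 = 61.7143
Deviations from mean: 7.2857, 3.2857, 3.2857, 7.2857, -16.7143, 6.2857, -10.7143
Numerator Σ_{t=1}^{6}(y_t−ȳ)(y_{t+1}−ȳ) = -235.5102
Denominator Σ(y_t−ȳ)² = 561.4286
r_1 = -235.5102 / 561.4286 = -0.419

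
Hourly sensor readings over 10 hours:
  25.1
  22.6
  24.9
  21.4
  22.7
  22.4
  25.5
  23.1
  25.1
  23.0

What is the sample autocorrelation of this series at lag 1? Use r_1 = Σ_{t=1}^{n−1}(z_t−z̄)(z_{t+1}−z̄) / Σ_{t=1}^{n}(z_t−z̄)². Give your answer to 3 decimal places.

-0.406

Mean z̄ = (25.1 + 22.6 + 24.9 + 21.4 + 22.7 + 22.4 + 25.5 + 23.1 + 25.1 + 23.0)/10 = 23.5800
Numerator Σ_{t=1}^{9}(z_t−z̄)(z_{t+1}−z̄) = -7.5024
Denominator Σ(z_t−z̄)² = 18.4960
r_1 = -7.5024 / 18.4960 = -0.406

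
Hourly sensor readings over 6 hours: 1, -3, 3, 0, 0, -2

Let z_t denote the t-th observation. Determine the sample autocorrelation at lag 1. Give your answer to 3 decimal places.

-0.527

Mean z̄ = (1 − 3 + 3 + 0 + 0 − 2)/6 = -0.1667
Deviations from mean: 1.1667, -2.8333, 3.1667, 0.1667, 0.1667, -1.8333
Σ(z_t−z̄)(z_{t+1}−z̄) = (-3.3056) + (-8.9722) + (0.5278) + (0.0278) + (-0.3056) = -12.0278
Denominator Σ(z_t−z̄)² = 22.8333
r_1 = -12.0278 / 22.8333 = -0.527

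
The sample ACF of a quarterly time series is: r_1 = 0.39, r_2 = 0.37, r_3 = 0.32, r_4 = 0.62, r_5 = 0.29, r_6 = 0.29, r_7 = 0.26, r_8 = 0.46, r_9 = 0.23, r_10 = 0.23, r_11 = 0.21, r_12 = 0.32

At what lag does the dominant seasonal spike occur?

4

The largest autocorrelation is r_4 = 0.62, with a weaker echo at lag 8 (0.46); the remaining lags stay at or below 0.39. The elevated value at lag 1 (0.39), dropping to 0.37 at lag 2, reflects decaying short-term dependence rather than seasonality.
The dominant spike at lag 4 indicates a seasonal period of 4.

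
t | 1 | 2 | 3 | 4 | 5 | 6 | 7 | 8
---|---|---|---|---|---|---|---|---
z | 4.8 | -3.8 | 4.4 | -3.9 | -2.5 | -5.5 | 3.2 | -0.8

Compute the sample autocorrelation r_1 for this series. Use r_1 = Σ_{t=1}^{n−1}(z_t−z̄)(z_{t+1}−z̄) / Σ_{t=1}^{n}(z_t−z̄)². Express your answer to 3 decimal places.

Mean z̄ = (4.8 − 3.8 + 4.4 − 3.9 − 2.5 − 5.5 + 3.2 − 0.8)/8 = -0.5125
Σ(z_t−z̄)(z_{t+1}−z̄) = (-17.4648) + (-16.1498) + (-16.6411) + (6.7327) + (9.9127) + (-18.5161) + (-1.0673) = -53.1939
Denominator Σ(z_t−z̄)² = 117.3288
r_1 = -53.1939 / 117.3288 = -0.453

-0.453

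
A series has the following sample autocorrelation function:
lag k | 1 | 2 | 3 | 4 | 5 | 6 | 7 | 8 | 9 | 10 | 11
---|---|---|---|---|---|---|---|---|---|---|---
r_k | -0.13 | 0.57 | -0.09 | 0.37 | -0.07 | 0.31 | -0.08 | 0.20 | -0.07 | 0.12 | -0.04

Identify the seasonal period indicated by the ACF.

2

The largest autocorrelation is r_2 = 0.57, with weaker echoes at lags 4 (0.37), 6 (0.31) and 8 (0.20); the remaining lags stay at or below 0.12.
The dominant spike at lag 2 indicates a seasonal period of 2.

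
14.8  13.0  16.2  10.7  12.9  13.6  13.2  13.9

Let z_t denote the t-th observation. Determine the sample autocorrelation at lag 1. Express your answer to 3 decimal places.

Mean z̄ = (14.8 + 13.0 + 16.2 + 10.7 + 12.9 + 13.6 + 13.2 + 13.9)/8 = 13.5375
Deviations from mean: 1.2625, -0.5375, 2.6625, -2.8375, -0.6375, 0.0625, -0.3375, 0.3625
Σ(z_t−z̄)(z_{t+1}−z̄) = (-0.6786) + (-1.4311) + (-7.5548) + (1.8089) + (-0.0398) + (-0.0211) + (-0.1223) = -8.0389
Denominator Σ(z_t−z̄)² = 17.6788
r_1 = -8.0389 / 17.6788 = -0.455

-0.455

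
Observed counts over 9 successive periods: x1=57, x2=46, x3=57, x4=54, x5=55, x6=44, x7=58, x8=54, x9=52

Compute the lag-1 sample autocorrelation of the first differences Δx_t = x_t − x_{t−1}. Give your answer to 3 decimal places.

First differences Δx: -11, 11, -3, 1, -11, 14, -4, -2
Mean of differences = -0.6250
Numerator Σ(Δx_t−Δx̄)(Δx_{t+1}−Δx̄) = -365.3906
Denominator Σ(Δx_t−Δx̄)² = 585.8750
r_1(Δx) = -365.3906 / 585.8750 = -0.624

-0.624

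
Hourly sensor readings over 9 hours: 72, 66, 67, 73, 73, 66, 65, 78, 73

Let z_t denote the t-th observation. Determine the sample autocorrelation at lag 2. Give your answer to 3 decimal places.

-0.620

Mean z̄ = (72 + 66 + 67 + 73 + 73 + 66 + 65 + 78 + 73)/9 = 70.3333
Σ(z_t−z̄)(z_{t+2}−z̄) = (-5.5556) + (-11.5556) + (-8.8889) + (-11.5556) + (-14.2222) + (-33.2222) + (-14.2222) = -99.2222
Denominator Σ(z_t−z̄)² = 160.0000
r_2 = -99.2222 / 160.0000 = -0.620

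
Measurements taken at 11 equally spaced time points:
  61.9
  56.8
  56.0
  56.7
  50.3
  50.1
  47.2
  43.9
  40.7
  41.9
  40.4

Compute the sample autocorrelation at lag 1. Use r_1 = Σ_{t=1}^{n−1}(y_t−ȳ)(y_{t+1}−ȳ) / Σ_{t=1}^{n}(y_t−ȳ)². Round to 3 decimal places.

Mean ȳ = (61.9 + 56.8 + 56.0 + 56.7 + 50.3 + 50.1 + 47.2 + 43.9 + 40.7 + 41.9 + 40.4)/11 = 49.6273
Numerator Σ_{t=1}^{10}(y_t−ȳ)(y_{t+1}−ȳ) = 388.0556
Denominator Σ(y_t−ȳ)² = 556.6218
r_1 = 388.0556 / 556.6218 = 0.697

0.697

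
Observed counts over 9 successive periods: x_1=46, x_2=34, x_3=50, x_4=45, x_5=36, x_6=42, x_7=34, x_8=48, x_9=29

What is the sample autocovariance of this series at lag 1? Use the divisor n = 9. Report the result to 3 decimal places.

Mean x̄ = (46 + 34 + 50 + 45 + 36 + 42 + 34 + 48 + 29)/9 = 40.4444
Σ_{t=1}^{8}(x_t−x̄)(x_{t+1}−x̄) = -226.1975
γ_1 = -226.1975 / 9 = -25.133

-25.133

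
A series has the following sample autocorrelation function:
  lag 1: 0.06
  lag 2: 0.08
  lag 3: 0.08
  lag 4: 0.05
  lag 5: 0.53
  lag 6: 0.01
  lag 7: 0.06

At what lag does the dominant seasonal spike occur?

The largest autocorrelation is r_5 = 0.53; the remaining lags stay at or below 0.08.
The dominant spike at lag 5 indicates a seasonal period of 5.

5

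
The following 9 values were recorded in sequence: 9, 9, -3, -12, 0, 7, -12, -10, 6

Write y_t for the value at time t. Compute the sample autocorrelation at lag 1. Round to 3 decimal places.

0.081

Mean ȳ = (9 + 9 − 3 − 12 + 0 + 7 − 12 − 10 + 6)/9 = -0.6667
Numerator Σ_{t=1}^{8}(y_t−ȳ)(y_{t+1}−ȳ) = 51.5556
Denominator Σ(y_t−ȳ)² = 640.0000
r_1 = 51.5556 / 640.0000 = 0.081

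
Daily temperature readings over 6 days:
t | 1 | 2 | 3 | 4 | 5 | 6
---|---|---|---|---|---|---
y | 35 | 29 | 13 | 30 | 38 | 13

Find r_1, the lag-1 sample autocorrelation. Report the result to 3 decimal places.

-0.296

Mean ȳ = (35 + 29 + 13 + 30 + 38 + 13)/6 = 26.3333
Σ(y_t−ȳ)(y_{t+1}−ȳ) = (23.1111) + (-35.5556) + (-48.8889) + (42.7778) + (-155.5556) = -174.1111
Denominator Σ(y_t−ȳ)² = 587.3333
r_1 = -174.1111 / 587.3333 = -0.296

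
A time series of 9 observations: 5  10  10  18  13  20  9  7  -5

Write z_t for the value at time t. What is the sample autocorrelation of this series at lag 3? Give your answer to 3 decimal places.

-0.464

Mean z̄ = (5 + 10 + 10 + 18 + 13 + 20 + 9 + 7 − 5)/9 = 9.6667
Σ(z_t−z̄)(z_{t+3}−z̄) = (-38.8889) + (1.1111) + (3.4444) + (-5.5556) + (-8.8889) + (-151.5556) = -200.3333
Denominator Σ(z_t−z̄)² = 432.0000
r_3 = -200.3333 / 432.0000 = -0.464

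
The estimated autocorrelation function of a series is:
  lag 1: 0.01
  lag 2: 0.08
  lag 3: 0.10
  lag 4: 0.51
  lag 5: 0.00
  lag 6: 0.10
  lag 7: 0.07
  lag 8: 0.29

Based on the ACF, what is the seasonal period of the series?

4

The largest autocorrelation is r_4 = 0.51, with a weaker echo at lag 8 (0.29); the remaining lags stay at or below 0.10.
The dominant spike at lag 4 indicates a seasonal period of 4.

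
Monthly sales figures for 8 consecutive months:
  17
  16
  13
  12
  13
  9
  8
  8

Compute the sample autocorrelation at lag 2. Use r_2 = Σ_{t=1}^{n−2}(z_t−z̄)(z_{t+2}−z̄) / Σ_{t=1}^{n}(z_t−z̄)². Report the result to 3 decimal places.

0.167

Mean z̄ = (17 + 16 + 13 + 12 + 13 + 9 + 8 + 8)/8 = 12.0000
Deviations from mean: 5.0000, 4.0000, 1.0000, 0.0000, 1.0000, -3.0000, -4.0000, -4.0000
Σ(z_t−z̄)(z_{t+2}−z̄) = (5.0000) + (0.0000) + (1.0000) + (0.0000) + (-4.0000) + (12.0000) = 14.0000
Denominator Σ(z_t−z̄)² = 84.0000
r_2 = 14.0000 / 84.0000 = 0.167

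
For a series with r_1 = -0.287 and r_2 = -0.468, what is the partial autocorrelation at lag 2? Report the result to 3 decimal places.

-0.600

φ_{22} = (r_2 − r_1²) / (1 − r_1²)
r_1² = (-0.287)² = 0.082369
Numerator = -0.468 − 0.0824 = -0.5504; denominator = 1 − 0.0824 = 0.9176
φ_{22} = -0.5504 / 0.9176 = -0.600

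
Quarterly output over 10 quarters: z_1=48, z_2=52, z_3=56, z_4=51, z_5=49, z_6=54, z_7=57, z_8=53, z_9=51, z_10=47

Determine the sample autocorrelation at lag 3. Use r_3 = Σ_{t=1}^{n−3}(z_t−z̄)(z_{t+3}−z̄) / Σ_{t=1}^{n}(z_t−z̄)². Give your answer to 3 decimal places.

Mean z̄ = (48 + 52 + 56 + 51 + 49 + 54 + 57 + 53 + 51 + 47)/10 = 51.8000
Σ(z_t−z̄)(z_{t+3}−z̄) = (3.0400) + (-0.5600) + (9.2400) + (-4.1600) + (-3.3600) + (-1.7600) + (-24.9600) = -22.5200
Denominator Σ(z_t−z̄)² = 97.6000
r_3 = -22.5200 / 97.6000 = -0.231

-0.231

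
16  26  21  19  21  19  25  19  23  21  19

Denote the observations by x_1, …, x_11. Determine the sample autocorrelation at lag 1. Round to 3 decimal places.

Mean x̄ = (16 + 26 + 21 + 19 + 21 + 19 + 25 + 19 + 23 + 21 + 19)/11 = 20.8182
Numerator Σ_{t=1}^{10}(x_t−x̄)(x_{t+1}−x̄) = -44.1240
Denominator Σ(x_t−x̄)² = 85.6364
r_1 = -44.1240 / 85.6364 = -0.515

-0.515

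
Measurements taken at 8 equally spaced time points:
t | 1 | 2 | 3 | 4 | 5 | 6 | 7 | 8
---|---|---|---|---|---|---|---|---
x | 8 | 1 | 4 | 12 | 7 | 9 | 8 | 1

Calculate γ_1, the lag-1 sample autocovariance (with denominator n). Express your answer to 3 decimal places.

-1.039

Mean x̄ = (8 + 1 + 4 + 12 + 7 + 9 + 8 + 1)/8 = 6.2500
Σ_{t=1}^{7}(x_t−x̄)(x_{t+1}−x̄) = -8.3125
γ_1 = -8.3125 / 8 = -1.039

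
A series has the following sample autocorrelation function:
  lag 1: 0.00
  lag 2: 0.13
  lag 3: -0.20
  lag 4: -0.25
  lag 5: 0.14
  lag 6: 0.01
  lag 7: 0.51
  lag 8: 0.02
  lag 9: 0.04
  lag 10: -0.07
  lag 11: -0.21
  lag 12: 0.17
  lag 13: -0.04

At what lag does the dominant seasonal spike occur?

The largest autocorrelation is r_7 = 0.51; the remaining lags stay at or below 0.17.
The dominant spike at lag 7 indicates a seasonal period of 7.

7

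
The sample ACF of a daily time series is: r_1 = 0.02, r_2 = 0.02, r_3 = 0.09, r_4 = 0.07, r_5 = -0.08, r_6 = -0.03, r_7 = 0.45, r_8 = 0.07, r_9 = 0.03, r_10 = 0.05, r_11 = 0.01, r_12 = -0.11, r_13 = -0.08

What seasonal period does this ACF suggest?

7

The largest autocorrelation is r_7 = 0.45; the remaining lags stay at or below 0.09.
The dominant spike at lag 7 indicates a seasonal period of 7.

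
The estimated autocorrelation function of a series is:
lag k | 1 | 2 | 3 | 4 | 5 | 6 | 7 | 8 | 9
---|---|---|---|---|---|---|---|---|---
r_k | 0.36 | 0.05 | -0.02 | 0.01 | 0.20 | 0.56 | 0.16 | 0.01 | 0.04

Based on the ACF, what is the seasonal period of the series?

The largest autocorrelation is r_6 = 0.56; the remaining lags stay at or below 0.36. The elevated value at lag 1 (0.36), dropping to 0.05 at lag 2, reflects decaying short-term dependence rather than seasonality.
The dominant spike at lag 6 indicates a seasonal period of 6.

6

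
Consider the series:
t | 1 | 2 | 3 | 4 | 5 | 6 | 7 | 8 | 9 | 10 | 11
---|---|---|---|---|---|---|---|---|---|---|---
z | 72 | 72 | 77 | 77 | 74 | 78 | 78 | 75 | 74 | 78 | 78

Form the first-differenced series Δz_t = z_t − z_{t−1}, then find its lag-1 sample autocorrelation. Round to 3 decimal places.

First differences Δz: 0, 5, 0, -3, 4, 0, -3, -1, 4, 0
Mean of differences = 0.6000
Numerator Σ(Δz_t−Δz̄)(Δz_{t+1}−Δz̄) = -16.9600
Denominator Σ(Δz_t−Δz̄)² = 72.4000
r_1(Δz) = -16.9600 / 72.4000 = -0.234

-0.234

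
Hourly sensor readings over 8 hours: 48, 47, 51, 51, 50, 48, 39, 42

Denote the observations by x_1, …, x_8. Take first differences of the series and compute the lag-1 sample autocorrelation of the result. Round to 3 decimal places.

First differences Δx: -1, 4, 0, -1, -2, -9, 3
Mean of differences = -0.8571
Numerator Σ(Δx_t−Δx̄)(Δx_{t+1}−Δx̄) = -18.5918
Denominator Σ(Δx_t−Δx̄)² = 106.8571
r_1(Δx) = -18.5918 / 106.8571 = -0.174

-0.174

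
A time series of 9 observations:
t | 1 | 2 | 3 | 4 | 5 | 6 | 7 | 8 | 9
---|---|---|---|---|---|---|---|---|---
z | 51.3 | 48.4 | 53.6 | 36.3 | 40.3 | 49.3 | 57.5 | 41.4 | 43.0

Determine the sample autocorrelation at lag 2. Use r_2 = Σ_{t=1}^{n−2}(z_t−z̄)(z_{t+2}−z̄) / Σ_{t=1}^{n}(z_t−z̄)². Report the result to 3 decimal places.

-0.467

Mean z̄ = (51.3 + 48.4 + 53.6 + 36.3 + 40.3 + 49.3 + 57.5 + 41.4 + 43.0)/9 = 46.7889
Numerator Σ_{t=1}^{7}(z_t−z̄)(z_{t+2}−z̄) = -180.3269
Denominator Σ(z_t−z̄)² = 385.8889
r_2 = -180.3269 / 385.8889 = -0.467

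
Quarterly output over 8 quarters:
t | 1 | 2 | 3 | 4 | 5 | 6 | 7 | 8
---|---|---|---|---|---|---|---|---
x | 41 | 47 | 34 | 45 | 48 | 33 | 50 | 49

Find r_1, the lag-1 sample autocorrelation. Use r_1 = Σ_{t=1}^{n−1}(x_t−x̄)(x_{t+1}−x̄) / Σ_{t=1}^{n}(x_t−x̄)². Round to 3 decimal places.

-0.413

Mean x̄ = (41 + 47 + 34 + 45 + 48 + 33 + 50 + 49)/8 = 43.3750
Σ(x_t−x̄)(x_{t+1}−x̄) = (-8.6094) + (-33.9844) + (-15.2344) + (7.5156) + (-47.9844) + (-68.7344) + (37.2656) = -129.7656
Denominator Σ(x_t−x̄)² = 313.8750
r_1 = -129.7656 / 313.8750 = -0.413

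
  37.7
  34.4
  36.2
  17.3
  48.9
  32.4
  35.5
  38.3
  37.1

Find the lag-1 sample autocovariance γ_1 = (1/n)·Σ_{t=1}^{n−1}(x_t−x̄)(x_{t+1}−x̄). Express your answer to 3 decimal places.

-33.105

Mean x̄ = (37.7 + 34.4 + 36.2 + 17.3 + 48.9 + 32.4 + 35.5 + 38.3 + 37.1)/9 = 35.3111
Σ_{t=1}^{8}(x_t−x̄)(x_{t+1}−x̄) = -297.9446
γ_1 = -297.9446 / 9 = -33.105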